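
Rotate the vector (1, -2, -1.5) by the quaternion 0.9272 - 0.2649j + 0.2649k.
(2.439, -1.018, -0.518)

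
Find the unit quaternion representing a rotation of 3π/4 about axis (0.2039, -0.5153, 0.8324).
0.3827 + 0.1884i - 0.4761j + 0.769k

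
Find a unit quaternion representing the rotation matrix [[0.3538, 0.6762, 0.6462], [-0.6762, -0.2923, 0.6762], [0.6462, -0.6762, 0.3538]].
0.5948 - 0.5684i - 0.5684k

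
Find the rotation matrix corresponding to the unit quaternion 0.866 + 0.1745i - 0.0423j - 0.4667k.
[[0.5608, 0.7936, -0.2361], [-0.8231, 0.5035, -0.2628], [-0.0896, 0.3417, 0.9355]]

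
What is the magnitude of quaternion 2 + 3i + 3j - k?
√23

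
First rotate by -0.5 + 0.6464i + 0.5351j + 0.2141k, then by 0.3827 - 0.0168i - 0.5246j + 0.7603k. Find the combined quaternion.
-0.0626 - 0.2634i + 0.9621j + 0.0319k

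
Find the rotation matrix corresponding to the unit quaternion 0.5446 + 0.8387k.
[[-0.4068, -0.9135, 0], [0.9135, -0.4068, 0], [0, 0, 1]]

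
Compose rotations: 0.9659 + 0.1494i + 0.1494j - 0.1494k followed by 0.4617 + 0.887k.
0.5785 - 0.0635i + 0.2015j + 0.7878k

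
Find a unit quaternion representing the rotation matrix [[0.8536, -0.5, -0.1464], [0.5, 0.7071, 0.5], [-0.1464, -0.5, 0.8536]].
0.9239 - 0.2706i + 0.2706k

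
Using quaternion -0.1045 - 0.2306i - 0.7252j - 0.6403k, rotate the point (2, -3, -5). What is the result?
(-4.58, -3.687, -1.852)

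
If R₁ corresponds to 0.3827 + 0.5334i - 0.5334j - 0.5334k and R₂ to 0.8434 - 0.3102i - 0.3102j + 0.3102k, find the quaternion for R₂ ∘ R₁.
0.4882 + 0.6621i - 0.5686j - 0.0002k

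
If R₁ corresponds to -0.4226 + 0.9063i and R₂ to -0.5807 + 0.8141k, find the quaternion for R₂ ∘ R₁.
0.2454 - 0.5263i + 0.7378j - 0.344k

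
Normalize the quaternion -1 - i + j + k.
-0.5 - 0.5i + 0.5j + 0.5k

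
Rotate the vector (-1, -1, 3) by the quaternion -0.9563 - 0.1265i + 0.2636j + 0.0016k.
(-2.311, -1.622, 1.741)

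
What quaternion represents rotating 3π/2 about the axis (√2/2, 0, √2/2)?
-0.7071 + 0.5i + 0.5k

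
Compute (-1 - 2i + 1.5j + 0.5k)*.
-1 + 2i - 1.5j - 0.5k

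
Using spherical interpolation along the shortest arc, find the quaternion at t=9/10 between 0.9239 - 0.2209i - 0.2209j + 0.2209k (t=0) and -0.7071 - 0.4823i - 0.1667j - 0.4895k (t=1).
0.7602 + 0.4207i + 0.1288j + 0.4781k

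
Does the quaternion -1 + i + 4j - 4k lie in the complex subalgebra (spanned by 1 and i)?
No. The quaternion -1 + i + 4j - 4k has j-coefficient y = 4 and k-coefficient z = -4, not both zero, so it does not lie in the complex subalgebra spanned by 1 and i.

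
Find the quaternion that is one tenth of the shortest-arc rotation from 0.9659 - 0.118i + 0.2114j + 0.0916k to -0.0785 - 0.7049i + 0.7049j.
0.9235 - 0.2148i + 0.3051j + 0.0886k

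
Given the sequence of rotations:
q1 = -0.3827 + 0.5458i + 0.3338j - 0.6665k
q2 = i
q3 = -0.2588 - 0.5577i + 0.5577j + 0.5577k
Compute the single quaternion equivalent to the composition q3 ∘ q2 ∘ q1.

q2 · q1 = -0.5458 - 0.3827i + 0.6665j + 0.3338k
q3 · q2 · q1 = -0.63 + 0.2179i - 0.5042j - 0.5491k
-0.63 + 0.2179i - 0.5042j - 0.5491k


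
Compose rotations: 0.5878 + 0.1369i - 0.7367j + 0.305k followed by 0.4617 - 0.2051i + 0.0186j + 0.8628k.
0.05 + 0.5839i - 0.1485j + 0.7965k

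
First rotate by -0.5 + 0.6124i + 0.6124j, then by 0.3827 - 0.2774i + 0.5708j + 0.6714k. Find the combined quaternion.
-0.371 - 0.0381i + 0.3601j - 0.8551k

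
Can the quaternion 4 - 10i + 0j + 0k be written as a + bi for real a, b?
Yes. The quaternion 4 - 10i has j- and k-coefficients y = z = 0, so it lies in the complex subalgebra spanned by 1 and i.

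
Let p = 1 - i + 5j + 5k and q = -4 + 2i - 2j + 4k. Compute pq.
-12 + 36i - 8j - 24k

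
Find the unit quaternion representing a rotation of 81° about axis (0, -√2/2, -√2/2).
0.7604 - 0.4592j - 0.4592k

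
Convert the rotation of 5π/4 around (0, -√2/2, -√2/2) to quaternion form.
-0.3827 - 0.6533j - 0.6533k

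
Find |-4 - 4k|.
√32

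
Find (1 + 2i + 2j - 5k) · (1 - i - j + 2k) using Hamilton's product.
15 + 2j - 3k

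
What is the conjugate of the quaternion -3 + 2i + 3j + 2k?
-3 - 2i - 3j - 2k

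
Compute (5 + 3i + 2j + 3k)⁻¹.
0.1064 - 0.0638i - 0.0426j - 0.0638k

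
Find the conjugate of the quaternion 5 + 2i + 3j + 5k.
5 - 2i - 3j - 5k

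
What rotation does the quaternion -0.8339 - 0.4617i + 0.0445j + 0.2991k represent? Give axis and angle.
axis = (-0.8365, 0.0806, 0.5419), θ = 293°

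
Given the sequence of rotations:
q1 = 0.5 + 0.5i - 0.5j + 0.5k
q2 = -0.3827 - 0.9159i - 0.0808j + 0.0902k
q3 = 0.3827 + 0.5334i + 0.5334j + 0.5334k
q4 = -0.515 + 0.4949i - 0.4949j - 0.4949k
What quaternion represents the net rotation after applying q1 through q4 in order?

q2 · q1 = 0.1811 - 0.6446i + 0.654j + 0.3521k
q3 · q2 · q1 = -0.1235 - 0.3111i - 0.1848j + 0.924k
q4 · q3 · q2 · q1 = 0.5834 - 0.4496i - 0.147j - 0.6602k
0.5834 - 0.4496i - 0.147j - 0.6602k


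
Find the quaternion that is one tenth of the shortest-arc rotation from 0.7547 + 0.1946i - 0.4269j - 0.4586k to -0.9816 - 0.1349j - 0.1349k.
0.8105 + 0.1799i - 0.3793j - 0.4086k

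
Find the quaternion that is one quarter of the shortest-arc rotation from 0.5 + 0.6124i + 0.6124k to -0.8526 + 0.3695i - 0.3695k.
0.6773 + 0.3937i + 0.6215k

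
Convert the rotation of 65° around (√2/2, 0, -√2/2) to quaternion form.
0.8434 + 0.3799i - 0.3799k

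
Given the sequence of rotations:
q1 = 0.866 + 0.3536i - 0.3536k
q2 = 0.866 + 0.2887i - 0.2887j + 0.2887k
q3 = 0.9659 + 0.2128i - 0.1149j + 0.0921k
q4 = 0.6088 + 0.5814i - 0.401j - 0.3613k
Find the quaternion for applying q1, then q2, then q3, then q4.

q2 · q1 = 0.75 + 0.6583i - 0.0458j + 0.0459k
q3 · q2 · q1 = 0.5748 + 0.7944i - 0.0796j + 0.1793k
q4 · q3 · q2 · q1 = -0.0791 + 0.7172i - 0.6702j + 0.1738k
-0.0791 + 0.7172i - 0.6702j + 0.1738k


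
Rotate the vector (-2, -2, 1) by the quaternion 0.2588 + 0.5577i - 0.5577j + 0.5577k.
(2.643, 0.244, -1.399)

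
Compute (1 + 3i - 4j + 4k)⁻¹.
0.0238 - 0.0714i + 0.0952j - 0.0952k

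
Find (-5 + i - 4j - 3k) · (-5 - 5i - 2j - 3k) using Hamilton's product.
13 + 26i + 48j + 8k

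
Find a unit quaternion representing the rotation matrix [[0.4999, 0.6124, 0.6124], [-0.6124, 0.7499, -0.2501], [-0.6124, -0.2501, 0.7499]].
0.866 + 0.3536j - 0.3536k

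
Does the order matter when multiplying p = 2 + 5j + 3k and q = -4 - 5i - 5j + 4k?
Yes: pq = 5 + 25i - 45j + 21k ≠ 5 - 45i - 15j - 29k = qp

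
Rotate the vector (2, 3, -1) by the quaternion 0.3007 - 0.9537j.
(-1.065, 3, 1.966)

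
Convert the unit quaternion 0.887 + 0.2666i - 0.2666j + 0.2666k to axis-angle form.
axis = (√3/3, -√3/3, √3/3), θ = 55°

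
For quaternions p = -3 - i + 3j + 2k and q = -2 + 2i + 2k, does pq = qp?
No: pq = 4 + 2i - 16k ≠ 4 - 10i - 12j - 4k = qp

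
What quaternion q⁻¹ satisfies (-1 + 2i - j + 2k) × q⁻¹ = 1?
-0.1 - 0.2i + 0.1j - 0.2k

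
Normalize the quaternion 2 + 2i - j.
0.6667 + 0.6667i - 0.3333j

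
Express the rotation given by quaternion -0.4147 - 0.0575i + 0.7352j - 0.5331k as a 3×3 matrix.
[[-0.6494, -0.5267, -0.5485], [0.3576, 0.425, -0.8316], [0.6711, -0.7362, -0.0877]]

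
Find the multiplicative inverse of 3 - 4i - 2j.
0.1034 + 0.1379i + 0.069j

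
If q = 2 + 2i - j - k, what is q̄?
2 - 2i + j + k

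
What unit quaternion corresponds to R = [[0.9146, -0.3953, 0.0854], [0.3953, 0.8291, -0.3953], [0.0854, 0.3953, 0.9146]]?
0.9563 + 0.2067i + 0.2067k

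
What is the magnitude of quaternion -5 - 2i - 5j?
√54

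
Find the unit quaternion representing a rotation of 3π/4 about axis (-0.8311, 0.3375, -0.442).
0.3827 - 0.7678i + 0.3118j - 0.4084k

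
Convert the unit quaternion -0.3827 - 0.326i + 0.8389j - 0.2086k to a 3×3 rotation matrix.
[[-0.4945, -0.7066, -0.5061], [-0.3873, 0.7004, -0.5995], [0.7781, -0.1005, -0.6201]]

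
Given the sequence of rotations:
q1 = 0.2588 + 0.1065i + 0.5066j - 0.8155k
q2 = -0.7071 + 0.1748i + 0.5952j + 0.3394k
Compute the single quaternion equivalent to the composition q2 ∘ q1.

q2 · q1 = -0.2264 - 0.6874i - 0.0255j + 0.6896k
-0.2264 - 0.6874i - 0.0255j + 0.6896k


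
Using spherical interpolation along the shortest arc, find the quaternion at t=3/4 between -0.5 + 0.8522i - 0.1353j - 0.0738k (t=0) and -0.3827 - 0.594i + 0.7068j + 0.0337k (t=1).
0.1631 + 0.758i - 0.6295j - 0.0509k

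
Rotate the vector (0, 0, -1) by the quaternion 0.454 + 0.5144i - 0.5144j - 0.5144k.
(0.996, -0.062, 0.058)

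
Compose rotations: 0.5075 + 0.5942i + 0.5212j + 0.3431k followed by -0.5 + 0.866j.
-0.7051 + 0.1789j - 0.6861k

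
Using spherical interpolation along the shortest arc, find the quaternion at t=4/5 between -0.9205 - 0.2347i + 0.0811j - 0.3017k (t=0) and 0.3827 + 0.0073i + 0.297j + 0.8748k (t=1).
-0.5362 - 0.0604i - 0.2323j - 0.8092k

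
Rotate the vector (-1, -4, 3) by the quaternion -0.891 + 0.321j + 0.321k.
(-4.592, -1.985, 0.985)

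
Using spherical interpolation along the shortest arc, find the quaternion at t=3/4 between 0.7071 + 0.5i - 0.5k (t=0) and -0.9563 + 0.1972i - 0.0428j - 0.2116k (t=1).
0.9991 - 0.0107i + 0.0351j + 0.0226k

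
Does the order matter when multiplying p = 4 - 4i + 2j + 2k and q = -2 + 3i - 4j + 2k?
Yes: pq = 8 + 32i - 6j + 14k ≠ 8 + 8i - 34j - 6k = qp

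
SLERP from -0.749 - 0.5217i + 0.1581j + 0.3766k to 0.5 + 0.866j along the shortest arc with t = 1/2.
-0.7939 - 0.3316i - 0.45j + 0.2394k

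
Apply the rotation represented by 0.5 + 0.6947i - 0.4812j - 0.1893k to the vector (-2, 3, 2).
(-3.857, 0.58, 1.338)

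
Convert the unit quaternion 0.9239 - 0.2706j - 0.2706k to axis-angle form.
axis = (0, -√2/2, -√2/2), θ = π/4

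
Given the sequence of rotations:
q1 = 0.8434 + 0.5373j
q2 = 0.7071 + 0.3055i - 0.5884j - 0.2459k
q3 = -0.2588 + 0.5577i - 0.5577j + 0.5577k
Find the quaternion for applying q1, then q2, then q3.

q2 · q1 = 0.9125 + 0.3898i - 0.1163j - 0.0432k
q3 · q2 · q1 = -0.4943 + 0.497i - 0.2373j + 0.6726k
-0.4943 + 0.497i - 0.2373j + 0.6726k


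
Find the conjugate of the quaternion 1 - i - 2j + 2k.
1 + i + 2j - 2k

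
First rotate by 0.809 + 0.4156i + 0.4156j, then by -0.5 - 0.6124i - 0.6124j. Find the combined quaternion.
0.1045 - 0.7032i - 0.7032j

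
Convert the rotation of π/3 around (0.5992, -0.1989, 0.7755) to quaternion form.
0.866 + 0.2996i - 0.0994j + 0.3877k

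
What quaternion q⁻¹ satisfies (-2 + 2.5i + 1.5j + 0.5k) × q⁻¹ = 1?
-0.1569 - 0.1961i - 0.1176j - 0.0392k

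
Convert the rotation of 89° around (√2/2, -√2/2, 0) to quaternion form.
0.7133 + 0.4956i - 0.4956j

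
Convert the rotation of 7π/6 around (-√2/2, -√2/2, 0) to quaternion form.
-0.2588 - 0.683i - 0.683j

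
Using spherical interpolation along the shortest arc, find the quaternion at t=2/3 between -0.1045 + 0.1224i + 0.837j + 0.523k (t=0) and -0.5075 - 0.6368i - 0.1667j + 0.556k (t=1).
-0.4687 - 0.4698i + 0.2527j + 0.7041k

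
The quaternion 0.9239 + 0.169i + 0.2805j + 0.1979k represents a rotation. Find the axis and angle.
axis = (0.4417, 0.7331, 0.5172), θ = π/4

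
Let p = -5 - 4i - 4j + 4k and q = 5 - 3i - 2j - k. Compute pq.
-41 + 7i - 26j + 21k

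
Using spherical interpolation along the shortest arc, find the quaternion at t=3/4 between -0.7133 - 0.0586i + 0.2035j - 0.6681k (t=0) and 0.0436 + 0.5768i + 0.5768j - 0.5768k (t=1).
-0.1827 + 0.459i + 0.5394j - 0.6819k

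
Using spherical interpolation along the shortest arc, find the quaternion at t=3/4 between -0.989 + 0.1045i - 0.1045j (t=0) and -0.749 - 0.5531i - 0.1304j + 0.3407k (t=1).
-0.8635 - 0.4064i - 0.1316j + 0.2682k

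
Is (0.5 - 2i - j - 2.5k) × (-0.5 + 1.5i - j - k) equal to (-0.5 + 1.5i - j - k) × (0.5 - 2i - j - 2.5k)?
No: pq = -0.75 + 0.25i - 5.75j + 4.25k ≠ -0.75 + 3.25i + 5.75j - 2.75k = qp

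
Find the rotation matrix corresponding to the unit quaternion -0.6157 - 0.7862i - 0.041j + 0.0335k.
[[0.9944, 0.1057, -0.0022], [0.0232, -0.2385, -0.9709], [-0.1032, 0.9654, -0.2396]]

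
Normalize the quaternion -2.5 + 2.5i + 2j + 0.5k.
-0.6108 + 0.6108i + 0.4887j + 0.1222k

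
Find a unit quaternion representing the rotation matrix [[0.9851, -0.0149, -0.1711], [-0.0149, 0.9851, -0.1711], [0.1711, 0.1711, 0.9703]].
0.9925 + 0.0862i - 0.0862j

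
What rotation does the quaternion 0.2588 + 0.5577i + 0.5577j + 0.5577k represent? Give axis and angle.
axis = (√3/3, √3/3, √3/3), θ = 5π/6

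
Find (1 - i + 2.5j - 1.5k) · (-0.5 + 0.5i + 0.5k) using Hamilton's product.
0.75 + 2.25i - 1.5j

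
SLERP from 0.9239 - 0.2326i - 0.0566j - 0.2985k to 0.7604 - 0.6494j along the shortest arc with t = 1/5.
0.9307 - 0.1925i - 0.1888j - 0.247k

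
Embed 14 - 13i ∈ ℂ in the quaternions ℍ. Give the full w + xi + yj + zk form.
14 - 13i + 0j + 0k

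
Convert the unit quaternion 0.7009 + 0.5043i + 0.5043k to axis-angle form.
axis = (√2/2, 0, √2/2), θ = 91°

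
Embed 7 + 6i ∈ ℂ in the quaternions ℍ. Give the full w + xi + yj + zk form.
7 + 6i + 0j + 0k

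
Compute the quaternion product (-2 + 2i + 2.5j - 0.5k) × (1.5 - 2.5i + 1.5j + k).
-1.25 + 11.25i + 6.5k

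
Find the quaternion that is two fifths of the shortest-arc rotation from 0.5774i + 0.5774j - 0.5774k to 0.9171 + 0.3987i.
0.4808 + 0.6359i + 0.4269j - 0.4269k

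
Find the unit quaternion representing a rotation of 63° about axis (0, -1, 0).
0.8526 - 0.5225j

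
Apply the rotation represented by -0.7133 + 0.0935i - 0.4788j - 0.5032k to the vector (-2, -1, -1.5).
(-0.146, -2.656, 0.42)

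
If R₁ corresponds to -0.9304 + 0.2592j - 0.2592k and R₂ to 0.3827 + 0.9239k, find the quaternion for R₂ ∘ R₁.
-0.1166 - 0.2395i + 0.0992j - 0.9588k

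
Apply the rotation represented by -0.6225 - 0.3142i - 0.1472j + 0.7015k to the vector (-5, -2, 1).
(-2.052, 3.67, 3.51)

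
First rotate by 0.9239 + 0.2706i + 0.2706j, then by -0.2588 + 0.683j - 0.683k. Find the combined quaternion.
-0.4239 + 0.1148i + 0.3762j - 0.8158k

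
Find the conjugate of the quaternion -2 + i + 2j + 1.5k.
-2 - i - 2j - 1.5k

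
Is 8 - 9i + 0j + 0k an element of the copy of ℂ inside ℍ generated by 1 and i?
Yes. The quaternion 8 - 9i has j- and k-coefficients y = z = 0, so it lies in the complex subalgebra spanned by 1 and i.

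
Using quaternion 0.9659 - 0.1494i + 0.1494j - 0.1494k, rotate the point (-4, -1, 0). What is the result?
(-3.887, 0.422, 1.309)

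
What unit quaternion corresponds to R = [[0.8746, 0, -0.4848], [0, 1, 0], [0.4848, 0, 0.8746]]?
0.9681 - 0.2504j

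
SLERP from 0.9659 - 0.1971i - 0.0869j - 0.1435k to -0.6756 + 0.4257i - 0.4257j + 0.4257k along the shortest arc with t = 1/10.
0.9571 - 0.2266i - 0.0332j - 0.1776k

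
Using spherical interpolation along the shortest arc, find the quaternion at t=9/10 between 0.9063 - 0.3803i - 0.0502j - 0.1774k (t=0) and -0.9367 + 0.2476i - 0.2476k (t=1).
0.9424 - 0.2637i - 0.0052j + 0.206k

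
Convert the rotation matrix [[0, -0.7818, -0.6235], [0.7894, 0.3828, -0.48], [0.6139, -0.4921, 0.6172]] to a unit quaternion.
0.7071 - 0.0043i - 0.4375j + 0.5555k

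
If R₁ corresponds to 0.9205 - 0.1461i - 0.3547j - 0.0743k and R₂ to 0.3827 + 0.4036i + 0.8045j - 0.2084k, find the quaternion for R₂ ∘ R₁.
0.6811 + 0.1819i + 0.6652j - 0.2459k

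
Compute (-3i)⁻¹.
0.3333i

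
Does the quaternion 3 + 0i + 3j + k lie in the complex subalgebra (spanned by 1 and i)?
No. The quaternion 3 + 3j + k has j-coefficient y = 3 and k-coefficient z = 1, not both zero, so it does not lie in the complex subalgebra spanned by 1 and i.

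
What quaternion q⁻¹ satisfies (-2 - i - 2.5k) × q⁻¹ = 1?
-0.1778 + 0.0889i + 0.2222k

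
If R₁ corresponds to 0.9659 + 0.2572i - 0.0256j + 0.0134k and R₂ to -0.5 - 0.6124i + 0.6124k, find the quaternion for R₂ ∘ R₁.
-0.3336 - 0.7044i + 0.1785j + 0.6005k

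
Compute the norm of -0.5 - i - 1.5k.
1.871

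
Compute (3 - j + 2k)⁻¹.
0.2143 + 0.0714j - 0.1429k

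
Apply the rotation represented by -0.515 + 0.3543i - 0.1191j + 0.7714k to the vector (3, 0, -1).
(-1.325, -2.818, 0.551)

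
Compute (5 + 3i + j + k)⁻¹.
0.1389 - 0.0833i - 0.0278j - 0.0278k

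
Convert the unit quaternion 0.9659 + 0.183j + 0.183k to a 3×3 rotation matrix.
[[0.866, -0.3535, 0.3535], [0.3535, 0.933, 0.067], [-0.3535, 0.067, 0.933]]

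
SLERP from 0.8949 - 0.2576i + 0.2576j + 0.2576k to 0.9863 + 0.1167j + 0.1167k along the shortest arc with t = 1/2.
0.9544 - 0.1307i + 0.1899j + 0.1899k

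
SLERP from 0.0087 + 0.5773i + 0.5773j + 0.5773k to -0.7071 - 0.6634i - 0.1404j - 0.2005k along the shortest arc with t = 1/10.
0.0904 + 0.6126i + 0.5517j + 0.5587k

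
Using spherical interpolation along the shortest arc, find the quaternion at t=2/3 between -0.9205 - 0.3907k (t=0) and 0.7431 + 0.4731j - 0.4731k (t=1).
-0.9153 - 0.3512j + 0.1969k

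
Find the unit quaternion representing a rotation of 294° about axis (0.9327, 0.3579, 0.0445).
-0.8387 + 0.508i + 0.1949j + 0.0242k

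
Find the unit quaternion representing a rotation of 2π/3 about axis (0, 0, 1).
0.5 + 0.866k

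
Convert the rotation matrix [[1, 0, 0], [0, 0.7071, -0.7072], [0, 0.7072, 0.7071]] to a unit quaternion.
0.9239 + 0.3827i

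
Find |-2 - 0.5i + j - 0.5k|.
2.345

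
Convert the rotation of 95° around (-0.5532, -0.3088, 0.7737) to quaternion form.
0.6756 - 0.4079i - 0.2277j + 0.5704k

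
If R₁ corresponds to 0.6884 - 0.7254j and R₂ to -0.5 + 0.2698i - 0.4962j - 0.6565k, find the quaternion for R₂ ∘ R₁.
-0.7041 - 0.2905i + 0.0211j - 0.6476k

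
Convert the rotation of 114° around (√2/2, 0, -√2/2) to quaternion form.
0.5446 + 0.593i - 0.593k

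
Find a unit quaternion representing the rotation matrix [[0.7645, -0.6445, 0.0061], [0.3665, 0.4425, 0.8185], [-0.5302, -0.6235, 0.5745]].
0.8339 - 0.4323i + 0.1608j + 0.3031k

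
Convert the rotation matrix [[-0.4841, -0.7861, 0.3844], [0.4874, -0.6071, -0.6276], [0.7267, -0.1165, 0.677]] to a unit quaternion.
0.3827 + 0.3339i - 0.2236j + 0.8319k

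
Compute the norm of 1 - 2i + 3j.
√14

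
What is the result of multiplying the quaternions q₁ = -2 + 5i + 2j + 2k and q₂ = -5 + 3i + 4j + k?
-15 - 37i - 17j + 2k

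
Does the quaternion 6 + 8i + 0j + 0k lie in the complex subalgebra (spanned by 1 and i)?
Yes. The quaternion 6 + 8i has j- and k-coefficients y = z = 0, so it lies in the complex subalgebra spanned by 1 and i.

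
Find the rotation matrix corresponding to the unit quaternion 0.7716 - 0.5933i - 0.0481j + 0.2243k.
[[0.8948, -0.2891, -0.3404], [0.4032, 0.1954, 0.894], [-0.1919, -0.9372, 0.2914]]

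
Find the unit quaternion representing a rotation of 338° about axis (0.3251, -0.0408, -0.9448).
-0.9816 + 0.062i - 0.0078j - 0.1803k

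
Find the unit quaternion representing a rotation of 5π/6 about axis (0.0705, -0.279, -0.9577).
0.2588 + 0.0681i - 0.2695j - 0.9251k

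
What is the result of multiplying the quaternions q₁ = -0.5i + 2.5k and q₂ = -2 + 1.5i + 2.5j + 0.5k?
-0.5 - 5.25i + 4j - 6.25k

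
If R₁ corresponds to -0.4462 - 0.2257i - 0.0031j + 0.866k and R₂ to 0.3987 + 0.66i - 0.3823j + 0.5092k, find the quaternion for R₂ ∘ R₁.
-0.4711 - 0.714i - 0.5171j + 0.0297k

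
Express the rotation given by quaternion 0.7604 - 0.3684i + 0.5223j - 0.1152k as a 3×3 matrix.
[[0.4279, -0.2096, 0.8792], [-0.56, 0.702, 0.4399], [-0.7094, -0.6806, 0.183]]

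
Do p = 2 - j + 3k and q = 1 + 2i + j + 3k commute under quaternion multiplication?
No: pq = -6 - 2i + 7j + 11k ≠ -6 + 10i - 5j + 7k = qp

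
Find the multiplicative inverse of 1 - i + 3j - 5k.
0.0278 + 0.0278i - 0.0833j + 0.1389k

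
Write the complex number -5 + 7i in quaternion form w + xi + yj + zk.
-5 + 7i + 0j + 0k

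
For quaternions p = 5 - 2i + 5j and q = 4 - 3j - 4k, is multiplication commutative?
No: pq = 35 - 28i - 3j - 14k ≠ 35 + 12i + 13j - 26k = qp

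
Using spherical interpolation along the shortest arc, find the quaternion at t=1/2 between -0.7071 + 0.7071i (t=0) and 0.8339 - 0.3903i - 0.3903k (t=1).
-0.7978 + 0.5681i + 0.2021k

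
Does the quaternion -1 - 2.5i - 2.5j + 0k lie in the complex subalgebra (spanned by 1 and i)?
No. The quaternion -1 - 2.5i - 2.5j has j-coefficient y = -2.5 and k-coefficient z = 0, not both zero, so it does not lie in the complex subalgebra spanned by 1 and i.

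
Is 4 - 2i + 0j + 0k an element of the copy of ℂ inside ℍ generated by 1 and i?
Yes. The quaternion 4 - 2i has j- and k-coefficients y = z = 0, so it lies in the complex subalgebra spanned by 1 and i.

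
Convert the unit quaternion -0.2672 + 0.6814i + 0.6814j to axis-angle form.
axis = (√2/2, √2/2, 0), θ = 211°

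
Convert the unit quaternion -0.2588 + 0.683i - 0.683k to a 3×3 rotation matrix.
[[0.067, -0.3535, -0.933], [0.3535, -0.866, 0.3535], [-0.933, -0.3535, 0.067]]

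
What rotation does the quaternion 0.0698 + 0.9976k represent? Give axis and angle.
axis = (0, 0, 1), θ = 172°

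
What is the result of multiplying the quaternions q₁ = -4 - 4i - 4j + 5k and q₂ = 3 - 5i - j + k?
-41 + 9i - 29j - 5k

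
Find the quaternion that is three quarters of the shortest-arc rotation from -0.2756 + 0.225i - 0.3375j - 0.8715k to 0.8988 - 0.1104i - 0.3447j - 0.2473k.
0.7138 - 0.017i - 0.4376j - 0.5465k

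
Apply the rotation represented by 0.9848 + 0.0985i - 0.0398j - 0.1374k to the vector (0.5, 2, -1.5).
(1.163, 2.021, -1.031)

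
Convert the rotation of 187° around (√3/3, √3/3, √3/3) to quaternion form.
-0.061 + 0.5763i + 0.5763j + 0.5763k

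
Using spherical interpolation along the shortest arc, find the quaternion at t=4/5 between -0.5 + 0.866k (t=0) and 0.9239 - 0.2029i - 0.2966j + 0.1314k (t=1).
-0.9425 + 0.1788i + 0.2614j + 0.1065k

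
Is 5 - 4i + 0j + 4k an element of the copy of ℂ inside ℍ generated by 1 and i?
No. The quaternion 5 - 4i + 4k has j-coefficient y = 0 and k-coefficient z = 4, not both zero, so it does not lie in the complex subalgebra spanned by 1 and i.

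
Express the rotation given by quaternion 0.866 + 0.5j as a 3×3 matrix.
[[0.5, 0, 0.866], [0, 1, 0], [-0.866, 0, 0.5]]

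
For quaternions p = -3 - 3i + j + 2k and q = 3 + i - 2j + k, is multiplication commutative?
No: pq = -6 - 7i + 14j + 8k ≠ -6 - 17i + 4j - 2k = qp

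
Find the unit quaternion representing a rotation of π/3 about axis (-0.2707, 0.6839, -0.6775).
0.866 - 0.1353i + 0.3419j - 0.3387k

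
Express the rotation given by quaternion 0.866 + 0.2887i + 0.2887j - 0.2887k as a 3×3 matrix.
[[0.6666, 0.6667, 0.3333], [-0.3333, 0.6666, -0.6667], [-0.6667, 0.3333, 0.6666]]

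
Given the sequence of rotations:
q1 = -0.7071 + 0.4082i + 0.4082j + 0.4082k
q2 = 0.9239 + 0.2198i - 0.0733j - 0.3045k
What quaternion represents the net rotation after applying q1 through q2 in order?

q2 · q1 = -0.5888 + 0.3161i + 0.2149j + 0.7121k
-0.5888 + 0.3161i + 0.2149j + 0.7121k


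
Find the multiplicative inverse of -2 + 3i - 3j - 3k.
-0.0645 - 0.0968i + 0.0968j + 0.0968k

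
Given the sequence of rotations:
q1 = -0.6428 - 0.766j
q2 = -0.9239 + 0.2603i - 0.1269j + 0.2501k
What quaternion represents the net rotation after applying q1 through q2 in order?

q2 · q1 = 0.4967 + 0.0243i + 0.7893j - 0.3602k
0.4967 + 0.0243i + 0.7893j - 0.3602k


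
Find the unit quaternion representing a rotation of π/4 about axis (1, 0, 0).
0.9239 + 0.3827i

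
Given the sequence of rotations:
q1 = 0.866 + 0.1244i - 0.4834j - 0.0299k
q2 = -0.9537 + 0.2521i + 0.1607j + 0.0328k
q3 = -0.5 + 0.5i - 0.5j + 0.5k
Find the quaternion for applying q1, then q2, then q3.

q2 · q1 = -0.7786 + 0.1107i + 0.6118j - 0.0849k
q3 · q2 · q1 = 0.6823 - 0.7081i + 0.1812j + 0.0144k
0.6823 - 0.7081i + 0.1812j + 0.0144k


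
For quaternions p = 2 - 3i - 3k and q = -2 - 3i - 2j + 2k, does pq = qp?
No: pq = -7 - 6i + 11j + 16k ≠ -7 + 6i - 19j + 4k = qp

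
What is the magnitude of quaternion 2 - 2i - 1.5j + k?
3.354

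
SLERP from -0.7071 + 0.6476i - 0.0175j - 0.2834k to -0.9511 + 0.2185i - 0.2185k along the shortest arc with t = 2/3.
-0.8941 + 0.3734i - 0.0061j - 0.2473k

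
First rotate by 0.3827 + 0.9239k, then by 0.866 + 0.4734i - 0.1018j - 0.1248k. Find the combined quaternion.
0.4467 + 0.0871i - 0.4763j + 0.7523k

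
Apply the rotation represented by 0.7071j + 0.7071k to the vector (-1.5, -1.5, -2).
(1.5, -2, -1.5)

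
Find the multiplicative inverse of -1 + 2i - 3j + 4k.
-0.0333 - 0.0667i + 0.1j - 0.1333k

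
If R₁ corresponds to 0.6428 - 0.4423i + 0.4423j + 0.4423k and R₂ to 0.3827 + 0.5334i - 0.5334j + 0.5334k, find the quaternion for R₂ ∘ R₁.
0.4819 - 0.2982i - 0.6454j + 0.5121k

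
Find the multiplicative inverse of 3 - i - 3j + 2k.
0.1304 + 0.0435i + 0.1304j - 0.087k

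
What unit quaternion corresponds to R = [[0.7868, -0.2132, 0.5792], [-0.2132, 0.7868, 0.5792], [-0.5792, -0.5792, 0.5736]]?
0.887 - 0.3265i + 0.3265j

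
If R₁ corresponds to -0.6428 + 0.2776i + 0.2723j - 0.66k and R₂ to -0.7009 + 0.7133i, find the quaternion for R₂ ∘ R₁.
0.2525 - 0.6531i + 0.2799j + 0.6568k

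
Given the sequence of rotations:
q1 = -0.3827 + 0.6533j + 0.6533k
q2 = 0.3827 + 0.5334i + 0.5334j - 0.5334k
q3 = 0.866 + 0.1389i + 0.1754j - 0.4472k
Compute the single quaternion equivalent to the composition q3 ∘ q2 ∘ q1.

q2 · q1 = -0.1465 + 0.4928i - 0.3026j + 0.8026k
q3 · q2 · q1 = 0.2167 + 0.4119i - 0.6196j + 0.6321k
0.2167 + 0.4119i - 0.6196j + 0.6321k


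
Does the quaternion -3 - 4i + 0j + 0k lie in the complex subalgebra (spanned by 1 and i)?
Yes. The quaternion -3 - 4i has j- and k-coefficients y = z = 0, so it lies in the complex subalgebra spanned by 1 and i.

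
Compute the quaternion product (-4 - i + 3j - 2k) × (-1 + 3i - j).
10 - 13i - 5j - 6k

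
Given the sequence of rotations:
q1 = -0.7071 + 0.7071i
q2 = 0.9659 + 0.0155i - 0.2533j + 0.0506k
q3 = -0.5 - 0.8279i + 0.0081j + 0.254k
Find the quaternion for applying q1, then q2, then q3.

q2 · q1 = -0.6939 + 0.672i + 0.2149j + 0.1433k
q3 · q2 · q1 = 0.8652 + 0.1851i + 0.1763j - 0.4313k
0.8652 + 0.1851i + 0.1763j - 0.4313k


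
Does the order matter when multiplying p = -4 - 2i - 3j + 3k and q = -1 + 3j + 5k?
Yes: pq = -2 - 22i + j - 29k ≠ -2 + 26i - 19j - 17k = qp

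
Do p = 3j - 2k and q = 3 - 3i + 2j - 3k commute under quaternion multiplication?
No: pq = -12 - 5i + 15j + 3k ≠ -12 + 5i + 3j - 15k = qp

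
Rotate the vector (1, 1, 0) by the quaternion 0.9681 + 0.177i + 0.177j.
(1, 1, 0)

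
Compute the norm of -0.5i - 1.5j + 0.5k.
1.658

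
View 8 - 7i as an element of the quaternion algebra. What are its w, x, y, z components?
8 - 7i + 0j + 0k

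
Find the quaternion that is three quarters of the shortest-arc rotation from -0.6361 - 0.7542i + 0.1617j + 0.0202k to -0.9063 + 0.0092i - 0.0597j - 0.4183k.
-0.9188 - 0.2133i - 0.0009j - 0.3322k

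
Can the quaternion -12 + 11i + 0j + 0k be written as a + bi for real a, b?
Yes. The quaternion -12 + 11i has j- and k-coefficients y = z = 0, so it lies in the complex subalgebra spanned by 1 and i.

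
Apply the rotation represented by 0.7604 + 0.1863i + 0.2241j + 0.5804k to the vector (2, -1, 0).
(1.251, 1.675, -0.793)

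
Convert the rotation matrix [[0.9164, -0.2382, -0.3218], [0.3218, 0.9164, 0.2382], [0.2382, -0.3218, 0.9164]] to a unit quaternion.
0.9681 - 0.1446i - 0.1446j + 0.1446k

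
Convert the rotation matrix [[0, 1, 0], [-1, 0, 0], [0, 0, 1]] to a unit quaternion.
0.7071 - 0.7071k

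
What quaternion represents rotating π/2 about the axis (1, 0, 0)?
0.7071 + 0.7071i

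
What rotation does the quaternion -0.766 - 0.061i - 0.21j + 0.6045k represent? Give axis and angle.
axis = (-0.0949, -0.3267, 0.9404), θ = 280°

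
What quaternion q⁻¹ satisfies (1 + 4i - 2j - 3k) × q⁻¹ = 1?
0.0333 - 0.1333i + 0.0667j + 0.1k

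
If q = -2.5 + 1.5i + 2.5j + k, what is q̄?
-2.5 - 1.5i - 2.5j - k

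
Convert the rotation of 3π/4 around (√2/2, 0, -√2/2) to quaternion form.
0.3827 + 0.6533i - 0.6533k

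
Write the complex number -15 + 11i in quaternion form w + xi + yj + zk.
-15 + 11i + 0j + 0k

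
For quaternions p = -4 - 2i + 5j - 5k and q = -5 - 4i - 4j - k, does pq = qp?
No: pq = 27 + i + 9j + 57k ≠ 27 + 51i - 27j + k = qp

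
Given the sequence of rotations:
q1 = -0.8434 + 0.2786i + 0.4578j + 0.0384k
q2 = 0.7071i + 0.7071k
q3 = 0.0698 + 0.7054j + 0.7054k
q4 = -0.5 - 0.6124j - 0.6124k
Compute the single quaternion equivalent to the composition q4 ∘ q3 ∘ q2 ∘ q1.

q2 · q1 = -0.2242 - 0.9201i + 0.1698j - 0.2727k
q3 · q2 · q1 = 0.0569 - 0.3764i - 0.7953j + 0.4719k
q4 · q3 · q2 · q1 = -0.2265 - 0.5878i + 0.5933j - 0.5013k
-0.2265 - 0.5878i + 0.5933j - 0.5013k


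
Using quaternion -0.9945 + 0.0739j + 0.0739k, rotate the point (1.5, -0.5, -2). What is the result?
(1.688, -0.737, -1.763)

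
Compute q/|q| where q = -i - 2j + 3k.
-0.2673i - 0.5345j + 0.8018k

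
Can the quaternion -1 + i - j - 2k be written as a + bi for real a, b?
No. The quaternion -1 + i - j - 2k has j-coefficient y = -1 and k-coefficient z = -2, not both zero, so it does not lie in the complex subalgebra spanned by 1 and i.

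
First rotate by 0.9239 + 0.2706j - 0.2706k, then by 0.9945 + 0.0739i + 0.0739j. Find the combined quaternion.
0.8988 + 0.0483i + 0.3574j - 0.2491k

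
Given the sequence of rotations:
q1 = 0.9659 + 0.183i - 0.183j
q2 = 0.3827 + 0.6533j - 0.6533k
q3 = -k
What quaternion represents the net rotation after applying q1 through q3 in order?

q2 · q1 = 0.4892 - 0.0495i + 0.4414j - 0.7506k
q3 · q2 · q1 = -0.7506 + 0.4414i + 0.0495j - 0.4892k
-0.7506 + 0.4414i + 0.0495j - 0.4892k


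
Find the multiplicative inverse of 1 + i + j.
0.3333 - 0.3333i - 0.3333j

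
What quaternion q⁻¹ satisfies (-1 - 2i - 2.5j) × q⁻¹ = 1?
-0.0889 + 0.1778i + 0.2222j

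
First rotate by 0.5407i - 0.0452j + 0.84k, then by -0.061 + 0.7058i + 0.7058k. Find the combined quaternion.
-0.9745 - 0.0011i - 0.2085j - 0.0831k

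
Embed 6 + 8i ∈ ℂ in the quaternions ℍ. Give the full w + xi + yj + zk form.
6 + 8i + 0j + 0k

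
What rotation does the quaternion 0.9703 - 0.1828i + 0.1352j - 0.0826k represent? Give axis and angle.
axis = (-0.7557, 0.5589, -0.3415), θ = 28°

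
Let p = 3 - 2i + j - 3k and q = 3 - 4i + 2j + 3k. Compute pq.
8 - 9i + 27j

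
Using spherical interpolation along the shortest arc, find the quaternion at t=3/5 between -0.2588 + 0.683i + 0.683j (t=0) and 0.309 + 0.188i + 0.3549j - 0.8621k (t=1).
0.0916 + 0.4848i + 0.6057j - 0.6243k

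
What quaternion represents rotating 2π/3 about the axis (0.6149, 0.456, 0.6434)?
0.5 + 0.5325i + 0.3949j + 0.5572k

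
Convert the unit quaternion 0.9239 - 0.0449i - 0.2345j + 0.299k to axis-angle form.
axis = (-0.1173, -0.6129, 0.7814), θ = π/4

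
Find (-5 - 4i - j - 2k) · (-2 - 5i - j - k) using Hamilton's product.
-13 + 32i + 13j + 8k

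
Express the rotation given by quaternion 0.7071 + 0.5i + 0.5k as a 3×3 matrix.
[[0.5, -0.7071, 0.5], [0.7071, 0, -0.7071], [0.5, 0.7071, 0.5]]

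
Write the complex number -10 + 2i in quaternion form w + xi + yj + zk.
-10 + 2i + 0j + 0k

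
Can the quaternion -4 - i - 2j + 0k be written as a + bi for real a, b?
No. The quaternion -4 - i - 2j has j-coefficient y = -2 and k-coefficient z = 0, not both zero, so it does not lie in the complex subalgebra spanned by 1 and i.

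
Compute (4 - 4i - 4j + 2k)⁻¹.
0.0769 + 0.0769i + 0.0769j - 0.0385k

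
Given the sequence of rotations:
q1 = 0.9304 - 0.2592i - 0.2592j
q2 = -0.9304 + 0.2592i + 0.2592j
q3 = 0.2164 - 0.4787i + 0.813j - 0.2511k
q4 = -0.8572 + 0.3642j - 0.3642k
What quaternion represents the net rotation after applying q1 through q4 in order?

q2 · q1 = -0.7313 + 0.4823i + 0.4823j
q3 · q2 · q1 = -0.3195 + 0.5755i - 0.6113j - 0.4394k
q4 · q3 · q2 · q1 = 0.3365 - 0.876i + 0.198j + 0.2834k
0.3365 - 0.876i + 0.198j + 0.2834k


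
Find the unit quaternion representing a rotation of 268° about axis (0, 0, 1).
-0.6947 + 0.7193k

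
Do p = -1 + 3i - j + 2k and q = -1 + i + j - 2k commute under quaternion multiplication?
No: pq = 3 - 4i + 8j + 4k ≠ 3 - 4i - 8j - 4k = qp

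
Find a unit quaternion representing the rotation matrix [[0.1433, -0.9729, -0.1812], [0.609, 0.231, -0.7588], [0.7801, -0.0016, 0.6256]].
0.7071 + 0.2677i - 0.3399j + 0.5593k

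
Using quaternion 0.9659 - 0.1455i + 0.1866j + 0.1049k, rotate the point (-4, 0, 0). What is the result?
(-3.633, -0.593, 1.564)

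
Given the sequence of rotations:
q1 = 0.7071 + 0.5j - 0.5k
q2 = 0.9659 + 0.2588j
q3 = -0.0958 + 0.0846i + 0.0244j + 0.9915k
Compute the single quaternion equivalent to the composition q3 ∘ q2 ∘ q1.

q2 · q1 = 0.5536 - 0.1294i + 0.6659j - 0.4829k
q3 · q2 · q1 = 0.4205 - 0.6128i - 0.1377j + 0.6546k
0.4205 - 0.6128i - 0.1377j + 0.6546k


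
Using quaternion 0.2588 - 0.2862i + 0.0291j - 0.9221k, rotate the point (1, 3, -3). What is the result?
(-0.949, -3.37, -2.596)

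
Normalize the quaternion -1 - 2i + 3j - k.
-0.2582 - 0.5164i + 0.7746j - 0.2582k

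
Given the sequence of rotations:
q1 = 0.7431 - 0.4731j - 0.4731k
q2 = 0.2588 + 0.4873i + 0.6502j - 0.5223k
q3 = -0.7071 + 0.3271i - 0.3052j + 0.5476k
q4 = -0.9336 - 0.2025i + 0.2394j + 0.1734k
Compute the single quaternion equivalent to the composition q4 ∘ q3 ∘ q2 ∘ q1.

q2 · q1 = 0.2528 - 0.1926i + 0.5913j - 0.7411k
q3 · q2 · q1 = 0.4705 + 0.1213i - 0.3583j + 0.7971k
q4 · q3 · q2 · q1 = -0.4671 + 0.0444i + 0.6296j - 0.6191k
-0.4671 + 0.0444i + 0.6296j - 0.6191k


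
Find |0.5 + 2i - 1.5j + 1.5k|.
2.958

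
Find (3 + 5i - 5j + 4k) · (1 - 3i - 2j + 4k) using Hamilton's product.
-8 - 16i - 43j - 9k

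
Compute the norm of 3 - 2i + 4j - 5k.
√54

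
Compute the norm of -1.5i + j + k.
2.062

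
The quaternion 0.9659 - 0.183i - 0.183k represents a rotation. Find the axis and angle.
axis = (-√2/2, 0, -√2/2), θ = π/6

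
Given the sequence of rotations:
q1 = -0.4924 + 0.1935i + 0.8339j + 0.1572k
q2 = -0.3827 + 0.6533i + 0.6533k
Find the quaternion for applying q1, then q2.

q2 · q1 = -0.0407 - 0.9405i - 0.2954j + 0.1629k
-0.0407 - 0.9405i - 0.2954j + 0.1629k


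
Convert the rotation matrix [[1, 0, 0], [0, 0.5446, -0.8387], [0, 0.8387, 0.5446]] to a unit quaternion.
0.8788 + 0.4772i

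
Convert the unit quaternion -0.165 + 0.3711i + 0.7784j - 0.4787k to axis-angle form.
axis = (0.3763, 0.7892, -0.4854), θ = 199°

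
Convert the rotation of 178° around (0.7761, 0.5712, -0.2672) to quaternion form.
0.0175 + 0.776i + 0.5711j - 0.2672k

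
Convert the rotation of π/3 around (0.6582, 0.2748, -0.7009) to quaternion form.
0.866 + 0.3291i + 0.1374j - 0.3504k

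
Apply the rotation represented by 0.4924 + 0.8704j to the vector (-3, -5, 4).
(4.974, -5, 0.511)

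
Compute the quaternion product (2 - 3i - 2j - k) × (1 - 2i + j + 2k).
-10i + 8j - 4k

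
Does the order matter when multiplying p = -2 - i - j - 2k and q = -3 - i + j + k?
Yes: pq = 8 + 6i + 4j + 2k ≠ 8 + 4i - 2j + 6k = qp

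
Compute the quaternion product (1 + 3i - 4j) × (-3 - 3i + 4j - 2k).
22 - 4i + 22j - 2k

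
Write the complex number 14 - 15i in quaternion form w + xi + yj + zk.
14 - 15i + 0j + 0k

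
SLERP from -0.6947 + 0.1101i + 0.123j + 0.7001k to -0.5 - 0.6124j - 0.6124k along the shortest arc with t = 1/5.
-0.4952 + 0.1009i + 0.2856j + 0.8143k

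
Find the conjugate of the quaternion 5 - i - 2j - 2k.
5 + i + 2j + 2k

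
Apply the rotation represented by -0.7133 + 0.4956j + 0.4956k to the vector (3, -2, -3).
(0.76, -4.612, -0.388)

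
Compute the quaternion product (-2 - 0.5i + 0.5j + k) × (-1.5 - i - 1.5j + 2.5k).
0.75 + 5.5i + 2.5j - 5.25k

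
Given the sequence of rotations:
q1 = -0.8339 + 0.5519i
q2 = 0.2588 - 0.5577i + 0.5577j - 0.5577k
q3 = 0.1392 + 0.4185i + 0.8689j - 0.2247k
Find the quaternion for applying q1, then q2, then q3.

q2 · q1 = 0.092 + 0.6079i - 0.7729j + 0.1573k
q3 · q2 · q1 = 0.4653 + 0.0861i - 0.2301j - 0.8504k
0.4653 + 0.0861i - 0.2301j - 0.8504k


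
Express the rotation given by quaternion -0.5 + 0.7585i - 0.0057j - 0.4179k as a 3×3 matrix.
[[0.6507, -0.4265, -0.6283], [0.4093, -0.4999, 0.7633], [-0.6397, -0.7537, -0.1507]]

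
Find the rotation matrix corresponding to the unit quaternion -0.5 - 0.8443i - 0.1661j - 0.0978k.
[[0.9257, 0.1827, 0.3312], [0.3783, -0.4448, -0.8118], [-0.001, 0.8768, -0.4809]]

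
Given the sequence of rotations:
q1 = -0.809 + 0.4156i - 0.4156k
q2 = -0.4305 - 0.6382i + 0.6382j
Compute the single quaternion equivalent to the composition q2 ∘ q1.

q2 · q1 = 0.6135 + 0.0722i - 0.7815j - 0.0863k
0.6135 + 0.0722i - 0.7815j - 0.0863k


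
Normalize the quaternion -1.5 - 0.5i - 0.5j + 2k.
-0.5774 - 0.1925i - 0.1925j + 0.7698k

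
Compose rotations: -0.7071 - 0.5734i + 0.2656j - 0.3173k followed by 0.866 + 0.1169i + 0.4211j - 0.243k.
-0.7343 - 0.6483i + 0.1087j + 0.1696k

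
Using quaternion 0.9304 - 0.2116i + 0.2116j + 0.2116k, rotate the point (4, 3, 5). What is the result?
(3.355, 6.096, 1.259)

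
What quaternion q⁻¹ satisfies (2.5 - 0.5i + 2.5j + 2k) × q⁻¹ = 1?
0.1493 + 0.0299i - 0.1493j - 0.1194k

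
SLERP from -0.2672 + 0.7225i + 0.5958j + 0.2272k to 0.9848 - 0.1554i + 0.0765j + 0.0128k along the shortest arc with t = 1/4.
-0.5437 + 0.6621i + 0.4801j + 0.1884k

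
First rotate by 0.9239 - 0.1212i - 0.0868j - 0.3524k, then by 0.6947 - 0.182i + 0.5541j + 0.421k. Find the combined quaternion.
0.8162 - 0.4111i + 0.3365j + 0.2271k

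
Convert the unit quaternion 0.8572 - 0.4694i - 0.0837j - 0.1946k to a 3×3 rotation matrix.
[[0.9103, 0.4122, 0.0392], [-0.255, 0.4836, 0.8373], [0.3262, -0.7722, 0.5453]]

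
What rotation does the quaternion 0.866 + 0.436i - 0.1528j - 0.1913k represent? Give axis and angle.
axis = (0.8719, -0.3056, -0.3826), θ = π/3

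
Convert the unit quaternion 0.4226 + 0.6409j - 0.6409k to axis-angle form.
axis = (0, √2/2, -√2/2), θ = 130°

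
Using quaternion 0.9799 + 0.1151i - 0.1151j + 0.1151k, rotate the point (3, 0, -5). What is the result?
(3.836, 1.858, -3.979)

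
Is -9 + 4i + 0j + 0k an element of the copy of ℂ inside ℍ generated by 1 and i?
Yes. The quaternion -9 + 4i has j- and k-coefficients y = z = 0, so it lies in the complex subalgebra spanned by 1 and i.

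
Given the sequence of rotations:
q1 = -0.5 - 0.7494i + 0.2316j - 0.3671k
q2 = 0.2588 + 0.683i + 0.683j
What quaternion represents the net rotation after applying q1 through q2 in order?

q2 · q1 = 0.2243 - 0.7862i - 0.0308j + 0.575k
0.2243 - 0.7862i - 0.0308j + 0.575k
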